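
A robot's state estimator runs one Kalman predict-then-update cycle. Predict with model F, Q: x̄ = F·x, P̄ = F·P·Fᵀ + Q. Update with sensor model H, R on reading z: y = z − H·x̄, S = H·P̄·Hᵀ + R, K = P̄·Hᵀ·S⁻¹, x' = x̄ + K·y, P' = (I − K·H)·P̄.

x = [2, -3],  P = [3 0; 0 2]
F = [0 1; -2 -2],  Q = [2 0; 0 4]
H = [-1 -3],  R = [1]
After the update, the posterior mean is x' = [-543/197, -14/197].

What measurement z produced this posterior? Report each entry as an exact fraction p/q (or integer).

z = [3]

x̄ = F·x = [-3, 2]
P̄ = F·P·Fᵀ + Q = [4 -4; -4 24]
S = H·P̄·Hᵀ + R = [197]
K = P̄·Hᵀ·S⁻¹ = [8/197; -68/197]
x' − x̄ = [48/197, -408/197] = K·y
y = (KᵀK)⁻¹·Kᵀ·(x' − x̄) = [6]
z = y + H·x̄ = [6] + [-3] = [3]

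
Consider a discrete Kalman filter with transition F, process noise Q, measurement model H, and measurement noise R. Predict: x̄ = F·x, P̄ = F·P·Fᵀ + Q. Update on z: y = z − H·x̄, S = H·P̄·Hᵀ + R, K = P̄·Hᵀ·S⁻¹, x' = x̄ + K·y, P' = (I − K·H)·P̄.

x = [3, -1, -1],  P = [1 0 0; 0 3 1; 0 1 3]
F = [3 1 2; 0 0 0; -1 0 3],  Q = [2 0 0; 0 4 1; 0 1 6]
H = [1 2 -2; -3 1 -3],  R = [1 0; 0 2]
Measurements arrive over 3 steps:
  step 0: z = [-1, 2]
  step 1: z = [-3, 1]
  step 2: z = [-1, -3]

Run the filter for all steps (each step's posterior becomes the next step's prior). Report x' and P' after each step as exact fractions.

step 0: x' = [20/597, -50609/32238, -38309/32238], P' = [174/199 -916/597 -742/597; -916/597 227417/64476 175337/64476; -742/597 175337/64476 143849/64476]
step 1: x' = [-10394227/7775208, 8409847/46651248, 48095233/46651248], P' = [311959/431956 -9758813/7775208 -7887059/7775208; -9758813/7775208 46884475/15550416 35771069/15550416; -7887059/7775208 35771069/15550416 9787049/5183472]
step 2: x' = [-1320238498/3260348061, 13698424426/9781044183, 17812099363/9781044183], P' = [781983887/1086782687 -12219661160/9781044183 -9873709499/9781044183; -12219661160/9781044183 88098757457/29343132549 67184834801/29343132549; -9873709499/9781044183 67184834801/29343132549 55137559928/29343132549]

step 0: x̄ = F·x = [6, 0, -6]
step 0: P̄ = F·P·Fᵀ + Q = [30 0 18; 0 4 1; 18 1 34]
step 0: y = z − H·x̄ = [-19, 2]
step 0: S = H·P̄·Hᵀ + R = [103 168; 168 900]
step 0: K = P̄·Hᵀ·S⁻¹ = [58/199 -128/597; 436/5373 -905/64476; -1430/5373 -7901/64476]
step 0: x' = x̄ + K·y = [20/597, -50609/32238, -38309/32238]
step 0: P' = (I − K·H)·P̄ = [174/199 -916/597 -742/597; -916/597 227417/64476 175337/64476; -742/597 175337/64476 143849/64476]
step 1: x̄ = F·x = [-41329/10746, 0, -38669/10746]
step 1: P̄ = F·P·Fᵀ + Q = [65033/7164 0 84217/7164; 0 4 1; 84217/7164 1 246521/7164]
step 1: y = z − H·x̄ = [-7583/1194, -64/3]
step 1: S = H·P̄·Hᵀ + R = [86525/796 429/2; 429/2 603]
step 1: K = P̄·Hᵀ·S⁻¹ = [311959/1295868 -1471711/7775208; 451531/2591736 -937927/15550416; -492379/2591736 -2495009/15550416]
step 1: x' = x̄ + K·y = [-10394227/7775208, 8409847/46651248, 48095233/46651248]
step 1: P' = (I − K·H)·P̄ = [311959/431956 -9758813/7775208 -7887059/7775208; -9758813/7775208 46884475/15550416 35771069/15550416; -7887059/7775208 35771069/15550416 9787049/5183472]
step 2: x̄ = F·x = [-3055399/1727824, 0, 7653743/1727824]
step 2: P̄ = F·P·Fᵀ + Q = [44397905/5183472 0 52962439/5183472; 0 4 1; 52962439/5183472 1 154476017/5183472]
step 2: y = z − H·x̄ = [16635061/1727824, 1076445/215978]
step 2: S = H·P̄·Hᵀ + R = [165701155/1727824 39689571/215978; 39689571/215978 57149775/107989]
step 2: K = P̄·Hᵀ·S⁻¹ = [781983887/3260348061 -1856048806/9781044183; 1722953944/9781044183 -1739398253/29343132549; -1842192917/9781044183 -4682229746/29343132549]
step 2: x' = x̄ + K·y = [-1320238498/3260348061, 13698424426/9781044183, 17812099363/9781044183]
step 2: P' = (I − K·H)·P̄ = [781983887/1086782687 -12219661160/9781044183 -9873709499/9781044183; -12219661160/9781044183 88098757457/29343132549 67184834801/29343132549; -9873709499/9781044183 67184834801/29343132549 55137559928/29343132549]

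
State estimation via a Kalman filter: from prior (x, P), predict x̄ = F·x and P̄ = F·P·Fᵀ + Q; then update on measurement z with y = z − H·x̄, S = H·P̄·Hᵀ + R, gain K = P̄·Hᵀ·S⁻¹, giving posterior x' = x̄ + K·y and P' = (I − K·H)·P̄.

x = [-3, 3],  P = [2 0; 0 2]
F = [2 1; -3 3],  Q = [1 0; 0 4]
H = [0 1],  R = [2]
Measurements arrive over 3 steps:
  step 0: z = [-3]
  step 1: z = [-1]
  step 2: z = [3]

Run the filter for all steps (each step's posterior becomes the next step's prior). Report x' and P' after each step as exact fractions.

step 0: x' = [0, -2], P' = [71/7 -2/7; -2/7 40/21]
step 1: x' = [-3634/837, -907/837], P' = [13481/837 -784/837; -784/837 1646/837]
step 2: x' = [-12175/1917, 5891/1917], P' = [94733/5751 -5800/5751; -5800/5751 11378/5751]

step 0: x̄ = F·x = [-3, 18]
step 0: P̄ = F·P·Fᵀ + Q = [11 -6; -6 40]
step 0: y = z − H·x̄ = [-21]
step 0: S = H·P̄·Hᵀ + R = [42]
step 0: K = P̄·Hᵀ·S⁻¹ = [-1/7; 20/21]
step 0: x' = x̄ + K·y = [0, -2]
step 0: P' = (I − K·H)·P̄ = [71/7 -2/7; -2/7 40/21]
step 1: x̄ = F·x = [-2, -6]
step 1: P̄ = F·P·Fᵀ + Q = [127/3 -56; -56 823/7]
step 1: y = z − H·x̄ = [5]
step 1: S = H·P̄·Hᵀ + R = [837/7]
step 1: K = P̄·Hᵀ·S⁻¹ = [-392/837; 823/837]
step 1: x' = x̄ + K·y = [-3634/837, -907/837]
step 1: P' = (I − K·H)·P̄ = [13481/837 -784/837; -784/837 1646/837]
step 2: x̄ = F·x = [-2725/279, 303/31]
step 2: P̄ = F·P·Fᵀ + Q = [1973/31 -2900/31; -2900/31 5689/31]
step 2: y = z − H·x̄ = [-210/31]
step 2: S = H·P̄·Hᵀ + R = [5751/31]
step 2: K = P̄·Hᵀ·S⁻¹ = [-2900/5751; 5689/5751]
step 2: x' = x̄ + K·y = [-12175/1917, 5891/1917]
step 2: P' = (I − K·H)·P̄ = [94733/5751 -5800/5751; -5800/5751 11378/5751]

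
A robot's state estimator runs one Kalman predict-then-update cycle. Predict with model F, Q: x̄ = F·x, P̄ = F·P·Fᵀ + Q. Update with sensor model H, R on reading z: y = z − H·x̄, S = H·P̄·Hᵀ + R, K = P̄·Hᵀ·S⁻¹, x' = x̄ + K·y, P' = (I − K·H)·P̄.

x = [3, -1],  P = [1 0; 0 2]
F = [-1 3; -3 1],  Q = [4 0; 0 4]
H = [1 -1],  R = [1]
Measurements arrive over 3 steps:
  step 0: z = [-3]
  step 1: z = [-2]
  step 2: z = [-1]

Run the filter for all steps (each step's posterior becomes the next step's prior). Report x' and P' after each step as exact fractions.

step 0: x' = [-32/3, -8], P' = [41/3 13; 13 93/7]
step 1: x' = [18592/4637, 28608/4637], P' = [28012/4637 25736/4637; 25736/4637 28076/4637]
step 2: x' = [1847004/471973, 2219940/471973], P' = [2940364/471973 2706440/471973; 2706440/471973 2939852/471973]

step 0: x̄ = F·x = [-6, -10]
step 0: P̄ = F·P·Fᵀ + Q = [23 9; 9 15]
step 0: y = z − H·x̄ = [-7]
step 0: S = H·P̄·Hᵀ + R = [21]
step 0: K = P̄·Hᵀ·S⁻¹ = [2/3; -2/7]
step 0: x' = x̄ + K·y = [-32/3, -8]
step 0: P' = (I − K·H)·P̄ = [41/3 13; 13 93/7]
step 1: x̄ = F·x = [-40/3, 24]
step 1: P̄ = F·P·Fᵀ + Q = [1244/21 -344/7; -344/7 436/7]
step 1: y = z − H·x̄ = [106/3]
step 1: S = H·P̄·Hᵀ + R = [4637/21]
step 1: K = P̄·Hᵀ·S⁻¹ = [2276/4637; -2340/4637]
step 1: x' = x̄ + K·y = [18592/4637, 28608/4637]
step 1: P' = (I − K·H)·P̄ = [28012/4637 25736/4637; 25736/4637 28076/4637]
step 2: x̄ = F·x = [67232/4637, -27168/4637]
step 2: P̄ = F·P·Fᵀ + Q = [144828/4637 -89096/4637; -89096/4637 144316/4637]
step 2: y = z − H·x̄ = [-99037/4637]
step 2: S = H·P̄·Hᵀ + R = [471973/4637]
step 2: K = P̄·Hᵀ·S⁻¹ = [233924/471973; -233412/471973]
step 2: x' = x̄ + K·y = [1847004/471973, 2219940/471973]
step 2: P' = (I − K·H)·P̄ = [2940364/471973 2706440/471973; 2706440/471973 2939852/471973]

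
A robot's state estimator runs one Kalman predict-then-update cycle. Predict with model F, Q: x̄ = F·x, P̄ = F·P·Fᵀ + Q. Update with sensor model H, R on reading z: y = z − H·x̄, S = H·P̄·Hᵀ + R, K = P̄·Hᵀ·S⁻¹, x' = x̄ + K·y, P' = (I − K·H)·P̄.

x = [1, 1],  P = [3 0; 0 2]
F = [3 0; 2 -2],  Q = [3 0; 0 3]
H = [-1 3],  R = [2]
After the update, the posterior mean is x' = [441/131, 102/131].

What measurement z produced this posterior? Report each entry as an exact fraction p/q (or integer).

x̄ = F·x = [3, 0]
P̄ = F·P·Fᵀ + Q = [30 18; 18 23]
S = H·P̄·Hᵀ + R = [131]
K = P̄·Hᵀ·S⁻¹ = [24/131; 51/131]
x' − x̄ = [48/131, 102/131] = K·y
y = (KᵀK)⁻¹·Kᵀ·(x' − x̄) = [2]
z = y + H·x̄ = [2] + [-3] = [-1]

z = [-1]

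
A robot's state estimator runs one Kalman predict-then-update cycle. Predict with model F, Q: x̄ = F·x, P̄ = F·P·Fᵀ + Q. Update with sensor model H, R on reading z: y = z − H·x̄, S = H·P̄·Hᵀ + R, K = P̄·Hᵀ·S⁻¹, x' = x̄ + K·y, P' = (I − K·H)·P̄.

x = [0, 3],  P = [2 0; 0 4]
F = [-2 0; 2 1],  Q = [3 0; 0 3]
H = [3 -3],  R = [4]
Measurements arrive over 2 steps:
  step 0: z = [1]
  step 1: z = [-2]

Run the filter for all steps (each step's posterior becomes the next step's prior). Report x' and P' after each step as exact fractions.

step 0: x̄ = F·x = [0, 3]
step 0: P̄ = F·P·Fᵀ + Q = [11 -8; -8 15]
step 0: y = z − H·x̄ = [10]
step 0: S = H·P̄·Hᵀ + R = [382]
step 0: K = P̄·Hᵀ·S⁻¹ = [57/382; -69/382]
step 0: x' = x̄ + K·y = [285/191, 228/191]
step 0: P' = (I − K·H)·P̄ = [953/382 877/382; 877/382 969/382]
step 1: x̄ = F·x = [-570/191, 798/191]
step 1: P̄ = F·P·Fᵀ + Q = [2479/191 -2783/191; -2783/191 9435/382]
step 1: y = z − H·x̄ = [3722/191]
step 1: S = H·P̄·Hᵀ + R = [231253/382]
step 1: K = P̄·Hᵀ·S⁻¹ = [31572/231253; -45003/231253]
step 1: x' = x̄ + K·y = [-74886/231253, 89208/231253]
step 1: P' = (I − K·H)·P̄ = [392045/231253 349949/231253; 349949/231253 409953/231253]

step 0: x' = [285/191, 228/191], P' = [953/382 877/382; 877/382 969/382]
step 1: x' = [-74886/231253, 89208/231253], P' = [392045/231253 349949/231253; 349949/231253 409953/231253]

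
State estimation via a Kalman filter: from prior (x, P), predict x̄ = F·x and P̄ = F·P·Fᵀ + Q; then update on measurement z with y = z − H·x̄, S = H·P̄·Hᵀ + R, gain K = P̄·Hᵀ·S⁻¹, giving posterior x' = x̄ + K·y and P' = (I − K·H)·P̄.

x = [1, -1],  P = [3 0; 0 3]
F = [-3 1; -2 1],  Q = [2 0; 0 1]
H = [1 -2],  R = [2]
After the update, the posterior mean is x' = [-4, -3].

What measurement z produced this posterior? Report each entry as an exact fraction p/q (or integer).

x̄ = F·x = [-4, -3]
P̄ = F·P·Fᵀ + Q = [32 21; 21 16]
S = H·P̄·Hᵀ + R = [14]
K = P̄·Hᵀ·S⁻¹ = [-5/7; -11/14]
x' − x̄ = [0, 0] = K·y
y = (KᵀK)⁻¹·Kᵀ·(x' − x̄) = [0]
z = y + H·x̄ = [0] + [2] = [2]

z = [2]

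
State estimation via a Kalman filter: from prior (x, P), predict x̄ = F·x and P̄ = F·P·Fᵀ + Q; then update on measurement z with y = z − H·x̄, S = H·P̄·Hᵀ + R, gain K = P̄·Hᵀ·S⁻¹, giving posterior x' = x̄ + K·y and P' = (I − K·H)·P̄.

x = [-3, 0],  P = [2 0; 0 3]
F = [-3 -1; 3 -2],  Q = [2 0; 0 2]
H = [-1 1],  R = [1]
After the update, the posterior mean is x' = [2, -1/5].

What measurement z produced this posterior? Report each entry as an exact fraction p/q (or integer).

x̄ = F·x = [9, -9]
P̄ = F·P·Fᵀ + Q = [23 -12; -12 32]
S = H·P̄·Hᵀ + R = [80]
K = P̄·Hᵀ·S⁻¹ = [-7/16; 11/20]
x' − x̄ = [-7, 44/5] = K·y
y = (KᵀK)⁻¹·Kᵀ·(x' − x̄) = [16]
z = y + H·x̄ = [16] + [-18] = [-2]

z = [-2]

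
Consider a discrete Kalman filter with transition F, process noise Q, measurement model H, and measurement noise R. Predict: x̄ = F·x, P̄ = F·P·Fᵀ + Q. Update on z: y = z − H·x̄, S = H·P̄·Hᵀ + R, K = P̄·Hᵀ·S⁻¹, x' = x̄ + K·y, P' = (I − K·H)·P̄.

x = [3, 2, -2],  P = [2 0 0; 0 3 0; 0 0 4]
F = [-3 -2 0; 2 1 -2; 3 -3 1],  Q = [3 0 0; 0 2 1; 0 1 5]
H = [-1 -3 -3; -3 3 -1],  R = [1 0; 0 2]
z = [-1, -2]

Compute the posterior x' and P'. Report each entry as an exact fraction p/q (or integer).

x' = [-193132/285553, -236105/285553, 398611/285553]
P' = [4893231/571106 3216447/571106 -2424987/285553; 3216447/571106 2189031/571106 -1623481/285553; -2424987/285553 -1623481/285553 2456784/285553]

x̄ = F·x = [-13, 12, 1]
P̄ = F·P·Fᵀ + Q = [33 -18 0; -18 29 -4; 0 -4 54]
y = z − H·x̄ = [25, -76]
S = H·P̄·Hᵀ + R = [601 -84; -84 962]
K = P̄·Hᵀ·S⁻¹ = [3675/285553 -90189/571106; -21327/285553 82357/571106; -74922/285553 -26133/285553]
x' = x̄ + K·y = [-193132/285553, -236105/285553, 398611/285553]
P' = (I − K·H)·P̄ = [4893231/571106 3216447/571106 -2424987/285553; 3216447/571106 2189031/571106 -1623481/285553; -2424987/285553 -1623481/285553 2456784/285553]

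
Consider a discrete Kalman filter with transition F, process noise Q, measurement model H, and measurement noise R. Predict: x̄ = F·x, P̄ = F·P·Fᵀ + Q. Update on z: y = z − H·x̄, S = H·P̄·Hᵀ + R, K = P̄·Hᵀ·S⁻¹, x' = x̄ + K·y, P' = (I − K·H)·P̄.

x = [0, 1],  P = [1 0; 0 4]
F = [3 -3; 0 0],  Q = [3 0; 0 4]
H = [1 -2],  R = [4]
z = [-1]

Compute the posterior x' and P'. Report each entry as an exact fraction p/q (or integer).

x' = [-27/17, -4/17]
P' = [240/17 96/17; 96/17 52/17]

x̄ = F·x = [-3, 0]
P̄ = F·P·Fᵀ + Q = [48 0; 0 4]
y = z − H·x̄ = [2]
S = H·P̄·Hᵀ + R = [68]
K = P̄·Hᵀ·S⁻¹ = [12/17; -2/17]
x' = x̄ + K·y = [-27/17, -4/17]
P' = (I − K·H)·P̄ = [240/17 96/17; 96/17 52/17]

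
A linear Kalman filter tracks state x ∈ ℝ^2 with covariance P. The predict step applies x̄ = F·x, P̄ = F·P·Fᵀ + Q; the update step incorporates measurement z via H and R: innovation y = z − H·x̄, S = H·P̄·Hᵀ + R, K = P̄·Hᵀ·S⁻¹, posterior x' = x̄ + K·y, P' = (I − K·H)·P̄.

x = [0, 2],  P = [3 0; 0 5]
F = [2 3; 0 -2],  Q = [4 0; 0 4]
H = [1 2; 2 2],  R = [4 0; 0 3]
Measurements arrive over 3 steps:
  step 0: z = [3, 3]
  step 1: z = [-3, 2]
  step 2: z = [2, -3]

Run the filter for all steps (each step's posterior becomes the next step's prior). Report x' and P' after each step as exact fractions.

step 0: x' = [415/397, 230/397], P' = [16524/2779 -1824/397; -1824/397 1572/397]
step 1: x' = [350038/79519, -276648/79519], P' = [2704456/715671 -2115496/715671; -2115496/715671 1953676/715671]
step 2: x' = [-181102288/47262381, 130878976/47262381], P' = [527515832/141787143 -410402504/141787143; -410402504/141787143 378024140/141787143]

step 0: x̄ = F·x = [6, -4]
step 0: P̄ = F·P·Fᵀ + Q = [61 -30; -30 24]
step 0: y = z − H·x̄ = [5, -1]
step 0: S = H·P̄·Hᵀ + R = [41 38; 38 103]
step 0: K = P̄·Hᵀ·S⁻¹ = [-2253/2779 2504/2779; 330/397 -168/397]
step 0: x' = x̄ + K·y = [415/397, 230/397]
step 0: P' = (I − K·H)·P̄ = [16524/2779 -1824/397; -1824/397 1572/397]
step 1: x̄ = F·x = [1520/397, -460/397]
step 1: P̄ = F·P·Fᵀ + Q = [23032/2779 -2136/397; -2136/397 7876/397]
step 1: y = z − H·x̄ = [-1791/397, -1326/397]
step 1: S = H·P̄·Hᵀ + R = [194868/2779 176880/2779; 176880/2779 201377/2779]
step 1: K = P̄·Hᵀ·S⁻¹ = [-34694/65061 130880/238557; 40724/65061 -35960/238557]
step 1: x' = x̄ + K·y = [350038/79519, -276648/79519]
step 1: P' = (I − K·H)·P̄ = [2704456/715671 -2115496/715671; -2115496/715671 1953676/715671]
step 2: x̄ = F·x = [-129868/79519, 553296/79519]
step 2: P̄ = F·P·Fᵀ + Q = [5877640/715671 -3260072/715671; -3260072/715671 10677388/715671]
step 2: y = z − H·x̄ = [-817686/79519, -1085413/79519]
step 2: S = H·P̄·Hᵀ + R = [4267732/79519 11634800/238557; 11634800/238557 42286549/715671]
step 2: K = P̄·Hᵀ·S⁻¹ = [-73322294/141787143 26025184/47262381; 86411444/141787143 -7195192/47262381]
step 2: x' = x̄ + K·y = [-181102288/47262381, 130878976/47262381]
step 2: P' = (I − K·H)·P̄ = [527515832/141787143 -410402504/141787143; -410402504/141787143 378024140/141787143]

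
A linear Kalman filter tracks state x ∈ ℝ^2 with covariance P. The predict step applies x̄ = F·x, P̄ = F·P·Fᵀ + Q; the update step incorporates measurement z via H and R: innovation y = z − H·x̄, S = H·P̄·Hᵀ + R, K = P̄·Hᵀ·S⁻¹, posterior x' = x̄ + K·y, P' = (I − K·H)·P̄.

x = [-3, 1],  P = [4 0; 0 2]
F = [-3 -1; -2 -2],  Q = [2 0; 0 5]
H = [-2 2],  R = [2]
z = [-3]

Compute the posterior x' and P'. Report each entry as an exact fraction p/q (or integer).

x' = [52/9, 113/27]
P' = [88/3 260/9; 260/9 781/27]

x̄ = F·x = [8, 4]
P̄ = F·P·Fᵀ + Q = [40 28; 28 29]
y = z − H·x̄ = [5]
S = H·P̄·Hᵀ + R = [54]
K = P̄·Hᵀ·S⁻¹ = [-4/9; 1/27]
x' = x̄ + K·y = [52/9, 113/27]
P' = (I − K·H)·P̄ = [88/3 260/9; 260/9 781/27]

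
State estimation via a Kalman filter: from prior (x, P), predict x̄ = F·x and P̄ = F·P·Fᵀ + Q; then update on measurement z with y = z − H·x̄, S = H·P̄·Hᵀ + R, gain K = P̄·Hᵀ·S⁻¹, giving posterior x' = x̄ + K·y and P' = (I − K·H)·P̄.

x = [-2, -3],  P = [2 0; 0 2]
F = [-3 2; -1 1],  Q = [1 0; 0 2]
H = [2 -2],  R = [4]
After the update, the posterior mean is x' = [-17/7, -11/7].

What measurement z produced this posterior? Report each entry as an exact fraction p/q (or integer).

x̄ = F·x = [0, -1]
P̄ = F·P·Fᵀ + Q = [27 10; 10 6]
S = H·P̄·Hᵀ + R = [56]
K = P̄·Hᵀ·S⁻¹ = [17/28; 1/7]
x' − x̄ = [-17/7, -4/7] = K·y
y = (KᵀK)⁻¹·Kᵀ·(x' − x̄) = [-4]
z = y + H·x̄ = [-4] + [2] = [-2]

z = [-2]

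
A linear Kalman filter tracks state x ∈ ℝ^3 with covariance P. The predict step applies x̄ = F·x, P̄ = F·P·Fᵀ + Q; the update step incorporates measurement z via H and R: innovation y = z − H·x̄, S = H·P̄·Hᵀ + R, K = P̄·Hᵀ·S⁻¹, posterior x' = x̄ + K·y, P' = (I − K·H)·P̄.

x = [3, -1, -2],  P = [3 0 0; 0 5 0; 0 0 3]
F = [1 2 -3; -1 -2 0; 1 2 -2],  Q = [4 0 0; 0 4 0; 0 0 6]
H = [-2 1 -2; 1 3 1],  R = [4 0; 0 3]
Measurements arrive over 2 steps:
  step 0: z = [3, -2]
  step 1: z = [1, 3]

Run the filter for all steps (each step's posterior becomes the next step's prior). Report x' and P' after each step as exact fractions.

step 0: x̄ = F·x = [7, -1, 5]
step 0: P̄ = F·P·Fᵀ + Q = [54 -23 41; -23 27 -23; 41 -23 41]
step 0: y = z − H·x̄ = [28, -11]
step 0: S = H·P̄·Hᵀ + R = [923 -43; -43 147]
step 0: K = P̄·Hᵀ·S⁻¹ = [-30193/133832 14839/133832; 9499/66916 18711/66916; -13465/66916 1979/66916]
step 0: x' = x̄ + K·y = [-71809/133832, -6765/66916, -64209/66916]
step 0: P' = (I − K·H)·P̄ = [410005/133832 -2267/66916 -175943/66916; -2267/66916 10733/33458 -2999/33458; -175943/66916 -2999/33458 99937/33458]
step 1: x̄ = F·x = [286385/133832, 98869/133832, 157967/133832]
step 1: P̄ = F·P·Fᵀ + Q = [6951925/133832 -1691231/133832 4841475/133832; -1691231/133832 1098925/133832 -1315353/133832; 4841475/133832 -1315353/133832 4469093/133832]
step 1: y = z − H·x̄ = [923667/133832, -339463/133832]
step 1: S = H·P̄·Hᵀ + R = [98076461/133832 -23878241/133832; -23878241/133832 13356285/133832]
step 1: K = P̄·Hᵀ·S⁻¹ = [-1323792539/5527577647 414326658/5527577647; 761554723/5527577647 1481597652/5527577647; -1032506353/5527577647 374228650/5527577647]
step 1: x' = x̄ + K·y = [40025294/134818967, 136133809/134818967, -37825721/134818967]
step 1: P' = (I − K·H)·P̄ = [16291190830/5527577647 -401315744/5527577647 -13844263624/5527577647; -401315744/5527577647 1705114972/5527577647 -269236216/5527577647; -13844263624/5527577647 -269236216/5527577647 15774658222/5527577647]

step 0: x' = [-71809/133832, -6765/66916, -64209/66916], P' = [410005/133832 -2267/66916 -175943/66916; -2267/66916 10733/33458 -2999/33458; -175943/66916 -2999/33458 99937/33458]
step 1: x' = [40025294/134818967, 136133809/134818967, -37825721/134818967], P' = [16291190830/5527577647 -401315744/5527577647 -13844263624/5527577647; -401315744/5527577647 1705114972/5527577647 -269236216/5527577647; -13844263624/5527577647 -269236216/5527577647 15774658222/5527577647]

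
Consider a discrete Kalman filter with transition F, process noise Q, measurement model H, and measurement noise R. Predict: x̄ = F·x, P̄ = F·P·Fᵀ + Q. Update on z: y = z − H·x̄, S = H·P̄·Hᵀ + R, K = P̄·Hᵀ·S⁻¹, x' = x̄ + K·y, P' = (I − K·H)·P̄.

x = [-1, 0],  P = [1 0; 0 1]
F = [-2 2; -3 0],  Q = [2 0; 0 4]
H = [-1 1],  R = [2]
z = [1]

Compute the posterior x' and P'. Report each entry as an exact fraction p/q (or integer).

x̄ = F·x = [2, 3]
P̄ = F·P·Fᵀ + Q = [10 6; 6 13]
y = z − H·x̄ = [0]
S = H·P̄·Hᵀ + R = [13]
K = P̄·Hᵀ·S⁻¹ = [-4/13; 7/13]
x' = x̄ + K·y = [2, 3]
P' = (I − K·H)·P̄ = [114/13 106/13; 106/13 120/13]

x' = [2, 3]
P' = [114/13 106/13; 106/13 120/13]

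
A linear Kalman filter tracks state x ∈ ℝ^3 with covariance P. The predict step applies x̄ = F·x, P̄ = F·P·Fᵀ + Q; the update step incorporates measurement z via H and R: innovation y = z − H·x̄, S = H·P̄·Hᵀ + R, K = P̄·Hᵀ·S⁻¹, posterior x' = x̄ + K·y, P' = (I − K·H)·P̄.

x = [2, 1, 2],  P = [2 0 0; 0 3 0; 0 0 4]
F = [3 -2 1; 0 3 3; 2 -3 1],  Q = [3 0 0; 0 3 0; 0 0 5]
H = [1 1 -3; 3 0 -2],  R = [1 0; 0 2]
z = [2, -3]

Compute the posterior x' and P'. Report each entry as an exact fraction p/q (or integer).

x' = [933/5479, 36528/5479, 8824/5479]
P' = [128934/38353 392382/38353 176396/38353; 392382/38353 1374627/38353 585450/38353; 176396/38353 585450/38353 257889/38353]

x̄ = F·x = [6, 9, 3]
P̄ = F·P·Fᵀ + Q = [37 -6 34; -6 66 -15; 34 -15 44]
y = z − H·x̄ = [-4, -15]
S = H·P̄·Hᵀ + R = [374 13; 13 103]
K = P̄·Hᵀ·S⁻¹ = [-7872/38353 17005/38353; 10659/38353 3123/38353; -11821/38353 6705/38353]
x' = x̄ + K·y = [933/5479, 36528/5479, 8824/5479]
P' = (I − K·H)·P̄ = [128934/38353 392382/38353 176396/38353; 392382/38353 1374627/38353 585450/38353; 176396/38353 585450/38353 257889/38353]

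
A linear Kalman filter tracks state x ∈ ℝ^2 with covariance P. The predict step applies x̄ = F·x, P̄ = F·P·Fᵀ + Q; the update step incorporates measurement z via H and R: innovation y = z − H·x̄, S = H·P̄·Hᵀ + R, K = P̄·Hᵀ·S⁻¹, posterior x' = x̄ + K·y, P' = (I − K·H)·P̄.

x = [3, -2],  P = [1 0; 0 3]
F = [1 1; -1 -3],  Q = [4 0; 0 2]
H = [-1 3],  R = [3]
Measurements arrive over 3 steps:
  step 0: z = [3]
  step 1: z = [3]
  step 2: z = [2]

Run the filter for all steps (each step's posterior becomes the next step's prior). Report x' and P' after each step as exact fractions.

step 0: x̄ = F·x = [1, 3]
step 0: P̄ = F·P·Fᵀ + Q = [8 -10; -10 30]
step 0: y = z − H·x̄ = [-5]
step 0: S = H·P̄·Hᵀ + R = [341]
step 0: K = P̄·Hᵀ·S⁻¹ = [-38/341; 100/341]
step 0: x' = x̄ + K·y = [531/341, 523/341]
step 0: P' = (I − K·H)·P̄ = [1284/341 390/341; 390/341 230/341]
step 1: x̄ = F·x = [34/11, -2100/341]
step 1: P̄ = F·P·Fᵀ + Q = [118/11 -114/11; -114/11 6376/341]
step 1: y = z − H·x̄ = [8377/341]
step 1: S = H·P̄·Hᵀ + R = [83269/341]
step 1: K = P̄·Hᵀ·S⁻¹ = [-14260/83269; 22662/83269]
step 1: x' = x̄ + K·y = [-92934/83269, 43914/83269]
step 1: P' = (I − K·H)·P̄ = [296922/83269 84714/83269; 84714/83269 50900/83269]
step 2: x̄ = F·x = [-49020/83269, -38808/83269]
step 2: P̄ = F·P·Fᵀ + Q = [850326/83269 -788478/83269; -788478/83269 1429844/83269]
step 2: y = z − H·x̄ = [233942/83269]
step 2: S = H·P̄·Hᵀ + R = [18699597/83269]
step 2: K = P̄·Hᵀ·S⁻¹ = [-1071920/6233199; 241810/890457]
step 2: x' = x̄ + K·y = [-6680980/6233199, 264356/890457]
step 2: P' = (I − K·H)·P̄ = [7418582/2077733 302222/296819; 302222/296819 181344/296819]

step 0: x' = [531/341, 523/341], P' = [1284/341 390/341; 390/341 230/341]
step 1: x' = [-92934/83269, 43914/83269], P' = [296922/83269 84714/83269; 84714/83269 50900/83269]
step 2: x' = [-6680980/6233199, 264356/890457], P' = [7418582/2077733 302222/296819; 302222/296819 181344/296819]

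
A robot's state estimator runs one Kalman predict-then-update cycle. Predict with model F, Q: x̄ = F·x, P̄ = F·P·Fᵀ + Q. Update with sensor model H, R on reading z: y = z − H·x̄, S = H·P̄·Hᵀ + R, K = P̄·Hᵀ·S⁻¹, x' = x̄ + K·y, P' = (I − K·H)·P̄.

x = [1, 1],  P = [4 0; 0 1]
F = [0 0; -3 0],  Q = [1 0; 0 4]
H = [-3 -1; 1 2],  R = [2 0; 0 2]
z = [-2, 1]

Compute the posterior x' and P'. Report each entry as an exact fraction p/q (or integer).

x' = [161/356, 28/89]
P' = [101/356 -25/89; -25/89 60/89]

x̄ = F·x = [0, -3]
P̄ = F·P·Fᵀ + Q = [1 0; 0 40]
y = z − H·x̄ = [-5, 7]
S = H·P̄·Hᵀ + R = [51 -83; -83 163]
K = P̄·Hᵀ·S⁻¹ = [-203/712 -99/712; 15/178 95/178]
x' = x̄ + K·y = [161/356, 28/89]
P' = (I − K·H)·P̄ = [101/356 -25/89; -25/89 60/89]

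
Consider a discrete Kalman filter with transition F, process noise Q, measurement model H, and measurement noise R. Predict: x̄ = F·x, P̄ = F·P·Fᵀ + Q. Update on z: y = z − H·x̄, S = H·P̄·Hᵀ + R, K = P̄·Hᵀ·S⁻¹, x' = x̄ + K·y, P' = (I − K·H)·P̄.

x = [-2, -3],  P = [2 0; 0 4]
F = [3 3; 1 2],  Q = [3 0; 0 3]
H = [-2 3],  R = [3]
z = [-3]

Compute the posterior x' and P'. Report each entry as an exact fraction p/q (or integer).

x̄ = F·x = [-15, -8]
P̄ = F·P·Fᵀ + Q = [57 30; 30 21]
y = z − H·x̄ = [-9]
S = H·P̄·Hᵀ + R = [60]
K = P̄·Hᵀ·S⁻¹ = [-2/5; 1/20]
x' = x̄ + K·y = [-57/5, -169/20]
P' = (I − K·H)·P̄ = [237/5 156/5; 156/5 417/20]

x' = [-57/5, -169/20]
P' = [237/5 156/5; 156/5 417/20]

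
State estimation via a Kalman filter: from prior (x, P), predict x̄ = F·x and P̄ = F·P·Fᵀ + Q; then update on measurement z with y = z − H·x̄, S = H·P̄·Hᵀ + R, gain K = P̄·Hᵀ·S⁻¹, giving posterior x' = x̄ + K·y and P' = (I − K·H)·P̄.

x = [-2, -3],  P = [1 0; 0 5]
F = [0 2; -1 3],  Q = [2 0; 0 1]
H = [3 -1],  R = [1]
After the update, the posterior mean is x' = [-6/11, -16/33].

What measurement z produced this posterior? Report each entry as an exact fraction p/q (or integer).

x̄ = F·x = [-6, -7]
P̄ = F·P·Fᵀ + Q = [22 30; 30 47]
S = H·P̄·Hᵀ + R = [66]
K = P̄·Hᵀ·S⁻¹ = [6/11; 43/66]
x' − x̄ = [60/11, 215/33] = K·y
y = (KᵀK)⁻¹·Kᵀ·(x' − x̄) = [10]
z = y + H·x̄ = [10] + [-11] = [-1]

z = [-1]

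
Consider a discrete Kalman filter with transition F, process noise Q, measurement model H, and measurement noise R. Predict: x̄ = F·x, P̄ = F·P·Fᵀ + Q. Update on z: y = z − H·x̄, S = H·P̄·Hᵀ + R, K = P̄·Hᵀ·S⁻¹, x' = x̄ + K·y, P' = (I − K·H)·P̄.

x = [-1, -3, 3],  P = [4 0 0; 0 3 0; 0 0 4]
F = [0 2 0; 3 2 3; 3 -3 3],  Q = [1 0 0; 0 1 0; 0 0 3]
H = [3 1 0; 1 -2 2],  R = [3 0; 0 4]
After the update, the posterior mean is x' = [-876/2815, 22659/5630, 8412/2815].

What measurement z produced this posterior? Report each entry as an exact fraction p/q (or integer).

x̄ = F·x = [-6, 0, 15]
P̄ = F·P·Fᵀ + Q = [13 12 -18; 12 85 54; -18 54 102]
S = H·P̄·Hᵀ + R = [277 -191; -191 213]
K = P̄·Hᵀ·S⁻¹ = [943/11260 -1639/11260; 16223/22520 9261/22520; 7449/11260 10803/11260]
x' − x̄ = [16014/2815, 22659/5630, -33813/2815] = K·y
y = (KᵀK)⁻¹·Kᵀ·(x' − x̄) = [21, -27]
z = y + H·x̄ = [21, -27] + [-18, 24] = [3, -3]

z = [3, -3]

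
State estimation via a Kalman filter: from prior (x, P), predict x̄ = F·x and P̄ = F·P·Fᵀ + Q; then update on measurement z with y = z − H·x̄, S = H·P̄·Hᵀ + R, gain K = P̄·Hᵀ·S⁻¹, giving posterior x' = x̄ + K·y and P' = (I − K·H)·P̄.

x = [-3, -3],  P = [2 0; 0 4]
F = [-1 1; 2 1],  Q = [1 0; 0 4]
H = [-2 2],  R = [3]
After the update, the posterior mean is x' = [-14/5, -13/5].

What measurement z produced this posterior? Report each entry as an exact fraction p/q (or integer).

x̄ = F·x = [0, -9]
P̄ = F·P·Fᵀ + Q = [7 0; 0 16]
S = H·P̄·Hᵀ + R = [95]
K = P̄·Hᵀ·S⁻¹ = [-14/95; 32/95]
x' − x̄ = [-14/5, 32/5] = K·y
y = (KᵀK)⁻¹·Kᵀ·(x' − x̄) = [19]
z = y + H·x̄ = [19] + [-18] = [1]

z = [1]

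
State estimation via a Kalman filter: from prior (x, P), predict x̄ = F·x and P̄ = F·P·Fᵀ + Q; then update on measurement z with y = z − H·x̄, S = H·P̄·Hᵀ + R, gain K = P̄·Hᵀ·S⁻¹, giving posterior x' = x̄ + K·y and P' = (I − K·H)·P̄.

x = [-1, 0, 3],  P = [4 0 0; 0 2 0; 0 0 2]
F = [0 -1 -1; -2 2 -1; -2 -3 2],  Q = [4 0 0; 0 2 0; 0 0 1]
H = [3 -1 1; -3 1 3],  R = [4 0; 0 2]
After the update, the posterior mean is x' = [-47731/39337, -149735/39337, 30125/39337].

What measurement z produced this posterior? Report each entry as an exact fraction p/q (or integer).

x̄ = F·x = [-3, -1, 8]
P̄ = F·P·Fᵀ + Q = [8 -2 2; -2 28 0; 2 0 43]
S = H·P̄·Hᵀ + R = [171 29; 29 465]
K = P̄·Hᵀ·S⁻¹ = [6800/39337 -2116/39337; -8398/39337 3400/39337; 9609/39337 9806/39337]
x' − x̄ = [70280/39337, -110398/39337, -284571/39337] = K·y
y = (KᵀK)⁻¹·Kᵀ·(x' − x̄) = [1, -30]
z = y + H·x̄ = [1, -30] + [0, 32] = [1, 2]

z = [1, 2]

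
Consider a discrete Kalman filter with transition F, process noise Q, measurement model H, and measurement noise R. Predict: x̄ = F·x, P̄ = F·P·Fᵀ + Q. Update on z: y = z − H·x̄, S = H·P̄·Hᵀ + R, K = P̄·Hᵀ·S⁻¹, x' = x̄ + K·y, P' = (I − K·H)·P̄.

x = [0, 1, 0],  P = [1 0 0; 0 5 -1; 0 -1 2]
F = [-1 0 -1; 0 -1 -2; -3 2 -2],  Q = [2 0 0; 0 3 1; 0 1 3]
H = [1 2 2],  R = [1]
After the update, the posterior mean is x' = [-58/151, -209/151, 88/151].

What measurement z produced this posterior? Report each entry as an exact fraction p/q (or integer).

z = [-2]

x̄ = F·x = [0, -1, 2]
P̄ = F·P·Fᵀ + Q = [5 3 9; 3 12 1; 9 1 48]
S = H·P̄·Hᵀ + R = [302]
K = P̄·Hᵀ·S⁻¹ = [29/302; 29/302; 107/302]
x' − x̄ = [-58/151, -58/151, -214/151] = K·y
y = (KᵀK)⁻¹·Kᵀ·(x' − x̄) = [-4]
z = y + H·x̄ = [-4] + [2] = [-2]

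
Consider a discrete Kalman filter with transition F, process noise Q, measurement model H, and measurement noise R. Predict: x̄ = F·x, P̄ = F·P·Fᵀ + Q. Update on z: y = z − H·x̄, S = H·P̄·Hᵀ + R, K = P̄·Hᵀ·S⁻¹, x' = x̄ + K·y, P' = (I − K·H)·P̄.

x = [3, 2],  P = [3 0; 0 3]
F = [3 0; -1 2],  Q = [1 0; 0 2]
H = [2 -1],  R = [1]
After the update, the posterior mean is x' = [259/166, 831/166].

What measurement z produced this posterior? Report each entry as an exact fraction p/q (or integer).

x̄ = F·x = [9, 1]
P̄ = F·P·Fᵀ + Q = [28 -9; -9 17]
S = H·P̄·Hᵀ + R = [166]
K = P̄·Hᵀ·S⁻¹ = [65/166; -35/166]
x' − x̄ = [-1235/166, 665/166] = K·y
y = (KᵀK)⁻¹·Kᵀ·(x' − x̄) = [-19]
z = y + H·x̄ = [-19] + [17] = [-2]

z = [-2]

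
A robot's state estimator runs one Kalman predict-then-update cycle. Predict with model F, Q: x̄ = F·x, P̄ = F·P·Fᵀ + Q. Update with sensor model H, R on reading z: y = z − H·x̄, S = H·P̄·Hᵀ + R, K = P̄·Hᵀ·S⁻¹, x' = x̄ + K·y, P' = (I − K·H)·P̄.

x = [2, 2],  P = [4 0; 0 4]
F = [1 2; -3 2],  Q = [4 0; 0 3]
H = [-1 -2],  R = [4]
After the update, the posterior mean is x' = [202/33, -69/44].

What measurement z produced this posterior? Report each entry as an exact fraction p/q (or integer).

z = [-3]

x̄ = F·x = [6, -2]
P̄ = F·P·Fᵀ + Q = [24 4; 4 55]
S = H·P̄·Hᵀ + R = [264]
K = P̄·Hᵀ·S⁻¹ = [-4/33; -19/44]
x' − x̄ = [4/33, 19/44] = K·y
y = (KᵀK)⁻¹·Kᵀ·(x' − x̄) = [-1]
z = y + H·x̄ = [-1] + [-2] = [-3]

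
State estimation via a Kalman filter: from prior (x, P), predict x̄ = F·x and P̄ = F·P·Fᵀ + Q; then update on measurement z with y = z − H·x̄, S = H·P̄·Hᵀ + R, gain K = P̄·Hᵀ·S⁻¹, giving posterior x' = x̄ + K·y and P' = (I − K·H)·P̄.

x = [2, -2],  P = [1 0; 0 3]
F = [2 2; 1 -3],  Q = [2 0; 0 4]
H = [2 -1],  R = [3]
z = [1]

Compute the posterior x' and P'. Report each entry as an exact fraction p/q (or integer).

x̄ = F·x = [0, 8]
P̄ = F·P·Fᵀ + Q = [18 -16; -16 32]
y = z − H·x̄ = [9]
S = H·P̄·Hᵀ + R = [171]
K = P̄·Hᵀ·S⁻¹ = [52/171; -64/171]
x' = x̄ + K·y = [52/19, 88/19]
P' = (I − K·H)·P̄ = [374/171 592/171; 592/171 1376/171]

x' = [52/19, 88/19]
P' = [374/171 592/171; 592/171 1376/171]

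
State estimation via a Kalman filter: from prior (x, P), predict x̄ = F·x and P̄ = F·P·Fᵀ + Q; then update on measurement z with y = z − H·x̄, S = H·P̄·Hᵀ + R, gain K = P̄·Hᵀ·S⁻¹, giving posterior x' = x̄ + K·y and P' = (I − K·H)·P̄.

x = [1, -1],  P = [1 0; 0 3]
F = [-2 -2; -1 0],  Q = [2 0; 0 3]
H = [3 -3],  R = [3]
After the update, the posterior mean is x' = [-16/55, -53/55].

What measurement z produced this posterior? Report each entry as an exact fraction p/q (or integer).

x̄ = F·x = [0, -1]
P̄ = F·P·Fᵀ + Q = [18 2; 2 4]
S = H·P̄·Hᵀ + R = [165]
K = P̄·Hᵀ·S⁻¹ = [16/55; -2/55]
x' − x̄ = [-16/55, 2/55] = K·y
y = (KᵀK)⁻¹·Kᵀ·(x' − x̄) = [-1]
z = y + H·x̄ = [-1] + [3] = [2]

z = [2]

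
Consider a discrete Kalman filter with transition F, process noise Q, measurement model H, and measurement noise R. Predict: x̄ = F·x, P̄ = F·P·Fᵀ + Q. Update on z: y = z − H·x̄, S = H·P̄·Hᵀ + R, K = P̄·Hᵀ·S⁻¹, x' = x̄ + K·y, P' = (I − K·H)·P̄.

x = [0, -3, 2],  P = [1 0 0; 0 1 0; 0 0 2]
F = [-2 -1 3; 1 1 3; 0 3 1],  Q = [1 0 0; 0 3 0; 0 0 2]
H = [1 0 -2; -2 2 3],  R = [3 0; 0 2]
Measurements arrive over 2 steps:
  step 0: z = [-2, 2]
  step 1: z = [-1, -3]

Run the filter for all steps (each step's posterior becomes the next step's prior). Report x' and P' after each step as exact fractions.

step 0: x' = [1269/2516, 547/629, 302/629], P' = [67389/5032 6621/1258 3525/629; 6621/1258 2270/629 906/629; 3525/629 906/629 1818/629]
step 1: x' = [3353255/3468491, -12764109/6936982, 3093848/3468491], P' = [193960651/69369820 104171401/69369820 30580699/34684910; 104171401/69369820 171800021/69369820 -11780351/34684910; 30580699/34684910 -11780351/34684910 14554771/17342455]

step 0: x̄ = F·x = [9, 3, -7]
step 0: P̄ = F·P·Fᵀ + Q = [24 15 3; 15 23 9; 3 9 13]
step 0: y = z − H·x̄ = [-25, 35]
step 0: S = H·P̄·Hᵀ + R = [67 -111; -111 259]
step 0: K = P̄·Hᵀ·S⁻¹ = [99/136 1395/5032; 27/34 637/1258; -1/17 108/629]
step 0: x' = x̄ + K·y = [1269/2516, 547/629, 302/629]
step 0: P' = (I − K·H)·P̄ = [67389/5032 6621/1258 3525/629; 6621/1258 2270/629 906/629; 3525/629 906/629 1818/629]
step 1: x̄ = F·x = [-551/1258, 7081/2516, 1943/629]
step 1: P̄ = F·P·Fᵀ + Q = [36923/1258 -93047/2516 -21021/629; -93047/2516 497197/5032 69561/1258; -21021/629 69561/1258 28942/629]
step 1: y = z − H·x̄ = [7065/1258, -23615/1258]
step 1: S = H·P̄·Hᵀ + R = [440401/1258 -1086735/1258; -1086735/1258 2879785/1258]
step 1: K = P̄·Hᵀ·S⁻¹ = [4775857/13873964 150219/5336140; 10086187/13873964 2483659/5336140; -1842559/6936982 100251/2668070]
step 1: x' = x̄ + K·y = [3353255/3468491, -12764109/6936982, 3093848/3468491]
step 1: P' = (I − K·H)·P̄ = [193960651/69369820 104171401/69369820 30580699/34684910; 104171401/69369820 171800021/69369820 -11780351/34684910; 30580699/34684910 -11780351/34684910 14554771/17342455]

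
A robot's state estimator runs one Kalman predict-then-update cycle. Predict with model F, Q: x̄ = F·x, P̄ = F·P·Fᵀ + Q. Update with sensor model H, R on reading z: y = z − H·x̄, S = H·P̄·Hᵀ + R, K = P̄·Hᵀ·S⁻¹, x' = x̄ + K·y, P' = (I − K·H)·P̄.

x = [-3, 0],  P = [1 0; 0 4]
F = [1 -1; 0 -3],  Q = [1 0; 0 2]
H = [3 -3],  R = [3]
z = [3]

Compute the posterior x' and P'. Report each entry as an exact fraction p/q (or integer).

x' = [-255/61, -312/61]
P' = [258/61 264/61; 264/61 290/61]

x̄ = F·x = [-3, 0]
P̄ = F·P·Fᵀ + Q = [6 12; 12 38]
y = z − H·x̄ = [12]
S = H·P̄·Hᵀ + R = [183]
K = P̄·Hᵀ·S⁻¹ = [-6/61; -26/61]
x' = x̄ + K·y = [-255/61, -312/61]
P' = (I − K·H)·P̄ = [258/61 264/61; 264/61 290/61]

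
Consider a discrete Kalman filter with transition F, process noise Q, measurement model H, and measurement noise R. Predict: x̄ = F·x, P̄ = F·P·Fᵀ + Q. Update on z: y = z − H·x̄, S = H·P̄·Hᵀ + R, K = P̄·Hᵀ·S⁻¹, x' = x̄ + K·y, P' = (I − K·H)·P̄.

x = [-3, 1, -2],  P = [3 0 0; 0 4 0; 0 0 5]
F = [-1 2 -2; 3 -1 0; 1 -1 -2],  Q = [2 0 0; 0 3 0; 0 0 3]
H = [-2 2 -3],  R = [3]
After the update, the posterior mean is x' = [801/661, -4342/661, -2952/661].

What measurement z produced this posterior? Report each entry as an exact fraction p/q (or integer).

x̄ = F·x = [9, -10, 0]
P̄ = F·P·Fᵀ + Q = [41 -17 9; -17 34 13; 9 13 30]
S = H·P̄·Hᵀ + R = [661]
K = P̄·Hᵀ·S⁻¹ = [-143/661; 63/661; -82/661]
x' − x̄ = [-5148/661, 2268/661, -2952/661] = K·y
y = (KᵀK)⁻¹·Kᵀ·(x' − x̄) = [36]
z = y + H·x̄ = [36] + [-38] = [-2]

z = [-2]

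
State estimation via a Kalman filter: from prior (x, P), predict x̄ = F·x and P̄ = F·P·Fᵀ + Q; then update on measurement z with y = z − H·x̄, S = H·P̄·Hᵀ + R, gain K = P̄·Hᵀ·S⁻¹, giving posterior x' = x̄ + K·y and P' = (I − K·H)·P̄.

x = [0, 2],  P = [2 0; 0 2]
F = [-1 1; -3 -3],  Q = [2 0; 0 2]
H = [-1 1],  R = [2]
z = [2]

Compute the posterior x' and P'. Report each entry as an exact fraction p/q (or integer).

x̄ = F·x = [2, -6]
P̄ = F·P·Fᵀ + Q = [6 0; 0 38]
y = z − H·x̄ = [10]
S = H·P̄·Hᵀ + R = [46]
K = P̄·Hᵀ·S⁻¹ = [-3/23; 19/23]
x' = x̄ + K·y = [16/23, 52/23]
P' = (I − K·H)·P̄ = [120/23 114/23; 114/23 152/23]

x' = [16/23, 52/23]
P' = [120/23 114/23; 114/23 152/23]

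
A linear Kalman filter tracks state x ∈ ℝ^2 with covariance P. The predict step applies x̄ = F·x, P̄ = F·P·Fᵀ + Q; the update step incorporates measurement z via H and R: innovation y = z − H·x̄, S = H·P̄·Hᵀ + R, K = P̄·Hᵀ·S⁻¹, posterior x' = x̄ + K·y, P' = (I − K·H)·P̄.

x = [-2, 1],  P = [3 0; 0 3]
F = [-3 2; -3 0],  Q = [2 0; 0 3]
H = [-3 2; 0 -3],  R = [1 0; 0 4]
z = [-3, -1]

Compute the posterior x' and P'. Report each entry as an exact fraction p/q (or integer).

x' = [10642/8303, 3369/8303]
P' = [12689/41515 12132/41515; 12132/41515 18156/41515]

x̄ = F·x = [8, 6]
P̄ = F·P·Fᵀ + Q = [41 27; 27 30]
y = z − H·x̄ = [9, 17]
S = H·P̄·Hᵀ + R = [166 63; 63 274]
K = P̄·Hᵀ·S⁻¹ = [-13803/41515 -9099/41515; -84/41515 -13617/41515]
x' = x̄ + K·y = [10642/8303, 3369/8303]
P' = (I − K·H)·P̄ = [12689/41515 12132/41515; 12132/41515 18156/41515]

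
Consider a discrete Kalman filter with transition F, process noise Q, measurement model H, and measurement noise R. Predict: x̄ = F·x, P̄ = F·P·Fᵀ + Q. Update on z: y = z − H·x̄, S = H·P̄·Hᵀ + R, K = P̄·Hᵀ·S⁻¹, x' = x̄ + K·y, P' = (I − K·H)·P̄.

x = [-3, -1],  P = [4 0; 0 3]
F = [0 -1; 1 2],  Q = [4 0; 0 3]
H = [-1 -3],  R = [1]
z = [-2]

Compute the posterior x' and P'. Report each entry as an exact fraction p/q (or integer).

x̄ = F·x = [1, -5]
P̄ = F·P·Fᵀ + Q = [7 -6; -6 19]
y = z − H·x̄ = [-16]
S = H·P̄·Hᵀ + R = [143]
K = P̄·Hᵀ·S⁻¹ = [1/13; -51/143]
x' = x̄ + K·y = [-3/13, 101/143]
P' = (I − K·H)·P̄ = [80/13 -27/13; -27/13 116/143]

x' = [-3/13, 101/143]
P' = [80/13 -27/13; -27/13 116/143]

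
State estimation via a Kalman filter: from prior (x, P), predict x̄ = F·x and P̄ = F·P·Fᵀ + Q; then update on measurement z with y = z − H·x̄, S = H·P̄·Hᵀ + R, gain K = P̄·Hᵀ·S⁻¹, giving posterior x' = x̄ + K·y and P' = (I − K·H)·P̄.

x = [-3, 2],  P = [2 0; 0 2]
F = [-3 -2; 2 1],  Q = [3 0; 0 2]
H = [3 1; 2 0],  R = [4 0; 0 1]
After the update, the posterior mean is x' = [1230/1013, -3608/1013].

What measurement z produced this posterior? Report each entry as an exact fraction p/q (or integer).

x̄ = F·x = [5, -4]
P̄ = F·P·Fᵀ + Q = [29 -16; -16 12]
S = H·P̄·Hᵀ + R = [181 142; 142 117]
K = P̄·Hᵀ·S⁻¹ = [71/1013 416/1013; 332/1013 -680/1013]
x' − x̄ = [-3835/1013, 444/1013] = K·y
y = (KᵀK)⁻¹·Kᵀ·(x' − x̄) = [-13, -7]
z = y + H·x̄ = [-13, -7] + [11, 10] = [-2, 3]

z = [-2, 3]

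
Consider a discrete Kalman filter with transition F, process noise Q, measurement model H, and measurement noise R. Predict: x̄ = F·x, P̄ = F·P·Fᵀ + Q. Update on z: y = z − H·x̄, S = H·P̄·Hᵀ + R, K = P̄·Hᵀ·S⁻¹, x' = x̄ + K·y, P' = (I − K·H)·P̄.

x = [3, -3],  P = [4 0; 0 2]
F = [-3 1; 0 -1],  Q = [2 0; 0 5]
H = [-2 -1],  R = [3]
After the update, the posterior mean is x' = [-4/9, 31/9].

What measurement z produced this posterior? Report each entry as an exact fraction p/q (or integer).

z = [-3]

x̄ = F·x = [-12, 3]
P̄ = F·P·Fᵀ + Q = [40 -2; -2 7]
S = H·P̄·Hᵀ + R = [162]
K = P̄·Hᵀ·S⁻¹ = [-13/27; -1/54]
x' − x̄ = [104/9, 4/9] = K·y
y = (KᵀK)⁻¹·Kᵀ·(x' − x̄) = [-24]
z = y + H·x̄ = [-24] + [21] = [-3]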